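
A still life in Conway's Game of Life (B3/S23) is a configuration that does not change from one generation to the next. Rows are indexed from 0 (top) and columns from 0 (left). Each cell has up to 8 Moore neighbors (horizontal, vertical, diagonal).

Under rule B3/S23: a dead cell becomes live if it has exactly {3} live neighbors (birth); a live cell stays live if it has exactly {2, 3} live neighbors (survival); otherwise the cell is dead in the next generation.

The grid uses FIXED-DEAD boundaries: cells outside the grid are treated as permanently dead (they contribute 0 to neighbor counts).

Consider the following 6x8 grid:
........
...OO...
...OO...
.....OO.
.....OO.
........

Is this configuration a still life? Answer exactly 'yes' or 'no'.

Answer: no

Derivation:
Compute generation 1 and compare to generation 0 (given above):
Generation 1:
........
...OO...
...O....
......O.
.....OO.
........
Cell (2,4) differs: gen0=1 vs gen1=0 -> NOT a still life.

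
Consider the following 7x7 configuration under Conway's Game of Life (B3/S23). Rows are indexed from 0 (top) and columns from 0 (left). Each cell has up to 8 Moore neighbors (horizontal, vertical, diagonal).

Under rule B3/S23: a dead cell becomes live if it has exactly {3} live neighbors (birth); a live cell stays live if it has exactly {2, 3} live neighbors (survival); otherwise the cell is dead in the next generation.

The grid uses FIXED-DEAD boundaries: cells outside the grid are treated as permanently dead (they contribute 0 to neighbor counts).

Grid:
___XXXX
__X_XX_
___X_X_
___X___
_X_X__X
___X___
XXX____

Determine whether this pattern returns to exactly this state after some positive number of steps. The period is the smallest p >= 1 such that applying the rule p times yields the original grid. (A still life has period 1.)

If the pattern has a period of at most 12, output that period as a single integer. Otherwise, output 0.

Answer: 0

Derivation:
Simulating and comparing each generation to the original:
Gen 0 (original, given above): 17 live cells
Gen 1: 13 live cells, differs from original
Gen 2: 13 live cells, differs from original
Gen 3: 11 live cells, differs from original
Gen 4: 6 live cells, differs from original
Gen 5: 5 live cells, differs from original
Gen 6: 5 live cells, differs from original
Gen 7: 4 live cells, differs from original
Gen 8: 0 live cells, differs from original
Gen 9: 0 live cells, differs from original
Gen 10: 0 live cells, differs from original
Gen 11: 0 live cells, differs from original
Gen 12: 0 live cells, differs from original
No period found within 12 steps.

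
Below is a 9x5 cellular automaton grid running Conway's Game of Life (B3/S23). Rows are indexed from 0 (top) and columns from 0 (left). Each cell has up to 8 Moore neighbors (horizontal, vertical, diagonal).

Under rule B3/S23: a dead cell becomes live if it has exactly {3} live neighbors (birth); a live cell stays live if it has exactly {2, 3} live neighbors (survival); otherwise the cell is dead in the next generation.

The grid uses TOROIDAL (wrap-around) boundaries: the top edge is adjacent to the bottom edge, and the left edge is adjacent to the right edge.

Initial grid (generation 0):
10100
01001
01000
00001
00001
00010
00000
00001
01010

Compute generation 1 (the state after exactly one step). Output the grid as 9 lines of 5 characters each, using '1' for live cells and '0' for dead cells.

Simulating step by step:
Generation 0 (given above): 11 live cells
Generation 1: 14 live cells
(generation 1 grid is the final answer)

Answer: 10111
01100
00000
10000
00011
00000
00000
00000
11111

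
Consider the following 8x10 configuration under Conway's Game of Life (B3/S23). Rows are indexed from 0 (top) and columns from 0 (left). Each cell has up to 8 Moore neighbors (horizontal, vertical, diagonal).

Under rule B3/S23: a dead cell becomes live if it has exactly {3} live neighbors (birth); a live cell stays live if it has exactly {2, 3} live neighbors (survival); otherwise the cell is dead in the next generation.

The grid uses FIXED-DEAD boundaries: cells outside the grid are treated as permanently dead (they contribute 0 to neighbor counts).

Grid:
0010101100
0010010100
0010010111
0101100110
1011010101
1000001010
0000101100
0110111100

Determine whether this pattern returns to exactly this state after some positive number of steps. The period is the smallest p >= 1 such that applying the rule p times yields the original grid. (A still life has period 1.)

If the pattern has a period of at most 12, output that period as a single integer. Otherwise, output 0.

Simulating and comparing each generation to the original:
Gen 0 (original, given above): 35 live cells
Gen 1: 30 live cells, differs from original
Gen 2: 27 live cells, differs from original
Gen 3: 31 live cells, differs from original
Gen 4: 27 live cells, differs from original
Gen 5: 24 live cells, differs from original
Gen 6: 19 live cells, differs from original
Gen 7: 19 live cells, differs from original
Gen 8: 19 live cells, differs from original
Gen 9: 21 live cells, differs from original
Gen 10: 14 live cells, differs from original
Gen 11: 12 live cells, differs from original
Gen 12: 12 live cells, differs from original
No period found within 12 steps.

Answer: 0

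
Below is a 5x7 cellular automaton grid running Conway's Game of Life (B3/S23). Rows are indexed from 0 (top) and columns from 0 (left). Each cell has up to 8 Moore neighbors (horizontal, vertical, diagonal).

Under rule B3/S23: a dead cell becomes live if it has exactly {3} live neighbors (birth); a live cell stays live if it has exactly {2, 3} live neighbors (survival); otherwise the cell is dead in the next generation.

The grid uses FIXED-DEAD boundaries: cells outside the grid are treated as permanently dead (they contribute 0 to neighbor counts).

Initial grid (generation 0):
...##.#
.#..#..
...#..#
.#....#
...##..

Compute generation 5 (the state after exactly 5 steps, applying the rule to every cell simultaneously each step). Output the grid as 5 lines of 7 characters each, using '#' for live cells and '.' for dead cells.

Answer: .#..#..
#.....#
#......
#####.#
.....#.

Derivation:
Simulating step by step:
Generation 0 (given above): 11 live cells
Generation 1: 11 live cells
...###.
..#.#..
..#..#.
..####.
.......
Generation 2: 13 live cells
...###.
..#....
.##..#.
..####.
...##..
Generation 3: 11 live cells
...##..
.##..#.
.#...#.
.#...#.
..#..#.
Generation 4: 17 live cells
..###..
.###.#.
##..###
.##.###
.......
Generation 5: 12 live cells
(generation 5 grid is the final answer)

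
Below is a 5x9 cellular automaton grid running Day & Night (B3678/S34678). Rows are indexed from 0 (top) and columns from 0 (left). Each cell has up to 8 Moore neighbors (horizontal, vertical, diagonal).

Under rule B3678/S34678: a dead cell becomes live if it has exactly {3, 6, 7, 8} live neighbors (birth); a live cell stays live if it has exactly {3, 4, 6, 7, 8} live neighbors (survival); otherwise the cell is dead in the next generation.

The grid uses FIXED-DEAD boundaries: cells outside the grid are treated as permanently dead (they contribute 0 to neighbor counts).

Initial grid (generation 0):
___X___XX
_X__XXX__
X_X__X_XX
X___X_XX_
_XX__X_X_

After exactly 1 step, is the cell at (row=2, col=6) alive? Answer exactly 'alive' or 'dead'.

Simulating step by step:
Generation 0 (given above): 20 live cells
Generation 1: 14 live cells
____XXX__
__XXXXX__
___X__XX_
__XX___X_
_________

Cell (2,6) at generation 1: 1 -> alive

Answer: alive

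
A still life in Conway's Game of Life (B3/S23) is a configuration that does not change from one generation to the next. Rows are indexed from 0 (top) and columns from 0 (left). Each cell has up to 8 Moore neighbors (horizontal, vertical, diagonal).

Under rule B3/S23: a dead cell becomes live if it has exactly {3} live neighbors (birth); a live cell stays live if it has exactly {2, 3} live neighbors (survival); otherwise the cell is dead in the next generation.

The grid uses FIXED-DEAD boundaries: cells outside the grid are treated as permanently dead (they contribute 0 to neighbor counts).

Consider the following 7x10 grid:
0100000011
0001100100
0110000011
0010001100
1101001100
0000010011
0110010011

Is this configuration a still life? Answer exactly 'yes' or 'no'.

Compute generation 1 and compare to generation 0 (given above):
Generation 1:
0000000010
0101000100
0110001010
1001001000
0110010000
1000110001
0000000011
Cell (0,1) differs: gen0=1 vs gen1=0 -> NOT a still life.

Answer: no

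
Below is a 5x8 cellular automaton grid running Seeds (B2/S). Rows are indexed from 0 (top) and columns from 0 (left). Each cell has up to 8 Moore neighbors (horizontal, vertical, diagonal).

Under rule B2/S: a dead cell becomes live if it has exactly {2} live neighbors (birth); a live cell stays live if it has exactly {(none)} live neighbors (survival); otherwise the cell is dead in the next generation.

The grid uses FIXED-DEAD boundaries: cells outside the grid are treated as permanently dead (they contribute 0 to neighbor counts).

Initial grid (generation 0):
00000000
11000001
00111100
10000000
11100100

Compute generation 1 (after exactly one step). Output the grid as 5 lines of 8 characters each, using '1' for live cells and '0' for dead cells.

Simulating step by step:
Generation 0 (given above): 12 live cells
Generation 1: 6 live cells
(generation 1 grid is the final answer)

Answer: 11000000
00000110
00000010
00000010
00000000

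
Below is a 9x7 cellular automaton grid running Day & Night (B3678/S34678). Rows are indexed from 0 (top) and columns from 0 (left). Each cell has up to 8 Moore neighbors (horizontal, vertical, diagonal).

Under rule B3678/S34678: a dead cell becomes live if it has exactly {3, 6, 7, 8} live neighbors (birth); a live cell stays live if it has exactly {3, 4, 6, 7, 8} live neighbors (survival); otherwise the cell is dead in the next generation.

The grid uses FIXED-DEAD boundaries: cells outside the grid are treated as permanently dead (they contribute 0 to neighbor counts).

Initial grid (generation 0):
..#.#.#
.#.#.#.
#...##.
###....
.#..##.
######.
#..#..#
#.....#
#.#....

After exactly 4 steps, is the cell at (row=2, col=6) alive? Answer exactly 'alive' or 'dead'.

Simulating step by step:
Generation 0 (given above): 28 live cells
Generation 1: 25 live cells
...#.#.
..##.##
#..##..
##.#...
.##.##.
####.##
#..#...
.......
.#.....
Generation 2: 22 live cells
..#...#
..####.
...###.
##.#.#.
.##.###
#..#.#.
....#..
.......
.......
Generation 3: 21 live cells
....##.
..#..##
.#..###
.#.##..
.##..##
.###.##
.......
.......
.......
Generation 4: 23 live cells
.....##
...#.##
....#.#
##.###.
###..##
.##.###
..#....
.......
.......

Cell (2,6) at generation 4: 1 -> alive

Answer: alive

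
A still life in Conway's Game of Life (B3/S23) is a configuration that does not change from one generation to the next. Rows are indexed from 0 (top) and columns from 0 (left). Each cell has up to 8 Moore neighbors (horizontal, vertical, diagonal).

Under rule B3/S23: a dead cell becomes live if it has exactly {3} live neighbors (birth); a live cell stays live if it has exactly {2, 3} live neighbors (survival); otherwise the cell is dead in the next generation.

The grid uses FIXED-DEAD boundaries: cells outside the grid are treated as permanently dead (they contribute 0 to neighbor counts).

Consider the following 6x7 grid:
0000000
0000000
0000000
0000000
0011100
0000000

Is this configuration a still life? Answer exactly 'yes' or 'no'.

Answer: no

Derivation:
Compute generation 1 and compare to generation 0 (given above):
Generation 1:
0000000
0000000
0000000
0001000
0001000
0001000
Cell (3,3) differs: gen0=0 vs gen1=1 -> NOT a still life.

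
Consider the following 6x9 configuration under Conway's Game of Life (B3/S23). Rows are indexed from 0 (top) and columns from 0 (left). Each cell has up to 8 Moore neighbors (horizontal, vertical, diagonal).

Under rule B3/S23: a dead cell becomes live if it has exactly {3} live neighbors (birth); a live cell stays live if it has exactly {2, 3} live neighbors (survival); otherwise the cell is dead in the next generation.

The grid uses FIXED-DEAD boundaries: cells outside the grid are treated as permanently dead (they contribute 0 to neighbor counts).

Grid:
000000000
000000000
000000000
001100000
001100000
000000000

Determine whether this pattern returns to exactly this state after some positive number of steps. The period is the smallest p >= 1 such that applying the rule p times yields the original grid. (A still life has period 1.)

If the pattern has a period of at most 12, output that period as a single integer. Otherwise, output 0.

Simulating and comparing each generation to the original:
Gen 0 (original, given above): 4 live cells
Gen 1: 4 live cells, MATCHES original -> period = 1

Answer: 1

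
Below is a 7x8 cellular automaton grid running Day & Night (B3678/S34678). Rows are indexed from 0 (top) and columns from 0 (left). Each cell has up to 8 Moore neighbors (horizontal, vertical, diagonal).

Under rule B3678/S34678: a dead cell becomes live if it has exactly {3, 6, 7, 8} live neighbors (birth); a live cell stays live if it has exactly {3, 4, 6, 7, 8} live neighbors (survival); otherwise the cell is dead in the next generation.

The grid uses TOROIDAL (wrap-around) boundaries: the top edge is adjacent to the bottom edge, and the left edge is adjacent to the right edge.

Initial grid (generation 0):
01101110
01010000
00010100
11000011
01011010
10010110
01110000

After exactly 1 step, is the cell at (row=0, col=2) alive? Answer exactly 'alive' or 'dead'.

Simulating step by step:
Generation 0 (given above): 24 live cells
Generation 1: 26 live cells
11101000
00010010
01001011
10010011
01001011
00110101
11010001

Cell (0,2) at generation 1: 1 -> alive

Answer: alive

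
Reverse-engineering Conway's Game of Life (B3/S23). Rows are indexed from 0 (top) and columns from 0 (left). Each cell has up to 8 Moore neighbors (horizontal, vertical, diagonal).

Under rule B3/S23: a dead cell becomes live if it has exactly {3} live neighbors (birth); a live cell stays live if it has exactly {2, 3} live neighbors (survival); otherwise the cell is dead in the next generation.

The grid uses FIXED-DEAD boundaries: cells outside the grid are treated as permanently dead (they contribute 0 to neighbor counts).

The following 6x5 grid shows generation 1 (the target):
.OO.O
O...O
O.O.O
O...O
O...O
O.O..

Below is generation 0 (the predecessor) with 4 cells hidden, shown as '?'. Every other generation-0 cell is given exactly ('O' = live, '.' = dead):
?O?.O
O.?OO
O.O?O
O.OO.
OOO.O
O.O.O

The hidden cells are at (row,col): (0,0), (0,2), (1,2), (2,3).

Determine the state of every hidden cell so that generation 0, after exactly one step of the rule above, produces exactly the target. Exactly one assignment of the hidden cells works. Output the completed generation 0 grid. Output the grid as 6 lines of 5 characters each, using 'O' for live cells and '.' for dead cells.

Hidden generation-0 cells (in order): (0,0), (0,2), (1,2), (2,3).
A hidden cell only influences target cells in its own 3x3 neighborhood. Try each of the 2^4 = 16 assignments, step the completed generation 0 forward once under B3/S23, and compare with the target:
  (0,0)=. (0,2)=. (1,2)=. (2,3)=. -> step gives (0,1)='.' but target has 'O' -> reject
  (0,0)=. (0,2)=. (1,2)=. (2,3)=O -> step gives (0,1)='.' but target has 'O' -> reject
  (0,0)=. (0,2)=. (1,2)=O (2,3)=. -> step gives (1,2)='O' but target has '.' -> reject
  (0,0)=. (0,2)=. (1,2)=O (2,3)=O -> step gives (1,4)='.' but target has 'O' -> reject
  (0,0)=. (0,2)=O (1,2)=. (2,3)=. -> step reproduces the target at every cell -> ACCEPT
  (0,0)=. (0,2)=O (1,2)=. (2,3)=O -> step gives (1,4)='.' but target has 'O' -> reject
  (0,0)=. (0,2)=O (1,2)=O (2,3)=. -> step gives (2,2)='.' but target has 'O' -> reject
  (0,0)=. (0,2)=O (1,2)=O (2,3)=O -> step gives (1,4)='.' but target has 'O' -> reject
  (0,0)=O (0,2)=. (1,2)=. (2,3)=. -> step gives (0,0)='O' but target has '.' -> reject
  (0,0)=O (0,2)=. (1,2)=. (2,3)=O -> step gives (0,0)='O' but target has '.' -> reject
  (0,0)=O (0,2)=. (1,2)=O (2,3)=. -> step gives (0,0)='O' but target has '.' -> reject
  (0,0)=O (0,2)=. (1,2)=O (2,3)=O -> step gives (0,0)='O' but target has '.' -> reject
  (0,0)=O (0,2)=O (1,2)=. (2,3)=. -> step gives (0,0)='O' but target has '.' -> reject
  (0,0)=O (0,2)=O (1,2)=. (2,3)=O -> step gives (0,0)='O' but target has '.' -> reject
  (0,0)=O (0,2)=O (1,2)=O (2,3)=. -> step gives (0,0)='O' but target has '.' -> reject
  (0,0)=O (0,2)=O (1,2)=O (2,3)=O -> step gives (0,0)='O' but target has '.' -> reject
Unique solution: (0,0)=dead, (0,2)=live, (1,2)=dead, (2,3)=dead.
Check: live-neighbor counts of every cell in the completed generation 0:
22242
25453
25363
37453
36462
25241
Applying B3/S23 to generation 0 with these counts gives:
.OO.O
O...O
O.O.O
O...O
O...O
O.O..
which matches the target exactly.

Answer: .OO.O
O..OO
O.O.O
O.OO.
OOO.O
O.O.O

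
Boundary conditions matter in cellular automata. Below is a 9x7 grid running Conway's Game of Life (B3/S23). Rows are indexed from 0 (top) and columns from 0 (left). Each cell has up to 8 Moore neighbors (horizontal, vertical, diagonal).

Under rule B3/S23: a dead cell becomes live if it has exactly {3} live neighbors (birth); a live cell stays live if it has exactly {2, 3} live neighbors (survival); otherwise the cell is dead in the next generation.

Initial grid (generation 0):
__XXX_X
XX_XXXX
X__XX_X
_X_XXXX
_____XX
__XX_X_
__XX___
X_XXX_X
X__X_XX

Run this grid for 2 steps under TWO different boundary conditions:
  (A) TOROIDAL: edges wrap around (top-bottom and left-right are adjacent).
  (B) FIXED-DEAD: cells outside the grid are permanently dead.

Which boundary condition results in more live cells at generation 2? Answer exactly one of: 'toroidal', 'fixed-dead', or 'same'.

Answer: fixed-dead

Derivation:
Under TOROIDAL boundary, generation 2:
_______
_______
__X____
_______
_X__X_X
X___XX_
X___XX_
______X
_______
Population = 11

Under FIXED-DEAD boundary, generation 2:
XXX____
X_X____
X_X____
_______
____X__
____XXX
____XX_
__X_X_X
__X__XX
Population = 19

Comparison: toroidal=11, fixed-dead=19 -> fixed-dead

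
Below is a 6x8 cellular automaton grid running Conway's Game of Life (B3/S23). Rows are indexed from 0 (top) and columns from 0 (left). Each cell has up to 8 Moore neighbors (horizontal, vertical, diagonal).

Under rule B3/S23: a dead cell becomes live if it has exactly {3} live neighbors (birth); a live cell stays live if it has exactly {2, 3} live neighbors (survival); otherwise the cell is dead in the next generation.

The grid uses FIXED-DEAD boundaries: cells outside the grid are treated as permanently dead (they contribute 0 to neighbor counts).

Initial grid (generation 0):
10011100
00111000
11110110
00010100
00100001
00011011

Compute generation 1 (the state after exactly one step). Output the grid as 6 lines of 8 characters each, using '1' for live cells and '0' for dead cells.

Simulating step by step:
Generation 0 (given above): 21 live cells
Generation 1: 15 live cells
(generation 1 grid is the final answer)

Answer: 00100100
10000010
01000110
00010100
00100101
00010011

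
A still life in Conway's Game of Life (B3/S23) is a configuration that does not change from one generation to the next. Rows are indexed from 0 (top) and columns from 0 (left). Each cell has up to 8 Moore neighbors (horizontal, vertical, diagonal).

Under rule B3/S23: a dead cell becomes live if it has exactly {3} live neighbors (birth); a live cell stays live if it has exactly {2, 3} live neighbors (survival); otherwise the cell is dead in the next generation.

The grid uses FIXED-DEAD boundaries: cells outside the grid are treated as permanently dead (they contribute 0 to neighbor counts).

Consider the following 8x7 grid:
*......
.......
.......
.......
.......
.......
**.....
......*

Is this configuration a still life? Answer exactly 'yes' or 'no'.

Answer: no

Derivation:
Compute generation 1 and compare to generation 0 (given above):
Generation 1:
.......
.......
.......
.......
.......
.......
.......
.......
Cell (0,0) differs: gen0=1 vs gen1=0 -> NOT a still life.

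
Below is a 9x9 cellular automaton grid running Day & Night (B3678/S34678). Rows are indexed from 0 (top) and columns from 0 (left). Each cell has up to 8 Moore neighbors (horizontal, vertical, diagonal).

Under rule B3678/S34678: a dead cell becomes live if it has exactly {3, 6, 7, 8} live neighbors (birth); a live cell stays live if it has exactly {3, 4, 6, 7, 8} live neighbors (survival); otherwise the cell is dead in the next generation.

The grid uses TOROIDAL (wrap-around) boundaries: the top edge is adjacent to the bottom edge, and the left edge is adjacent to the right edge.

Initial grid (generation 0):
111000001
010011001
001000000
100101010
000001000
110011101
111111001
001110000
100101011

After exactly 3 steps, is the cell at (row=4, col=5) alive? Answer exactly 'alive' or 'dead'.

Answer: alive

Derivation:
Simulating step by step:
Generation 0 (given above): 35 live cells
Generation 1: 35 live cells
111101100
010100000
110101101
000010100
010001010
010000111
000110111
000110110
100100001
Generation 2: 39 live cells
110100001
101100011
100001010
011010101
100001011
001010011
101110011
101110100
100100001
Generation 3: 38 live cells
110110001
001010111
100010011
010000100
101011000
000011001
101110110
101111001
000100011

Cell (4,5) at generation 3: 1 -> alive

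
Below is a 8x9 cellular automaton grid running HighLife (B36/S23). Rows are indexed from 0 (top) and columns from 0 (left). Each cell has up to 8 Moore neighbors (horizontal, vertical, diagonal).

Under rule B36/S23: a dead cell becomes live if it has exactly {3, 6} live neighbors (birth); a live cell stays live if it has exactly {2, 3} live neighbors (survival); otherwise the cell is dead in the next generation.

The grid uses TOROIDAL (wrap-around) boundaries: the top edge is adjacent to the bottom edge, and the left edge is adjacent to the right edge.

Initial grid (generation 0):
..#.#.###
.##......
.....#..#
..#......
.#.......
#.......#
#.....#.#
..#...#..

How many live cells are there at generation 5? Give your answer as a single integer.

Simulating step by step:
Generation 0 (given above): 18 live cells
Generation 1: 26 live cells
..#..###.
####.##.#
.##......
.........
##.......
.#.....##
##......#
##.#..##.
Generation 2: 16 live cells
.#.......
#..###..#
...#.....
#.#......
##......#
..#....#.
......#..
.....#...
Generation 3: 22 live cells
#....#...
#.###....
####....#
#.#.....#
#.#.....#
##.....##
......#..
.........
Generation 4: 14 live cells
.#.##....
.#..#....
....#....
.......#.
.##......
.#.....#.
#......##
.........
Generation 5: 16 live cells
..###....
..#.##...
.........
.........
.##......
.##....#.
#......##
#.......#
Population at generation 5: 16

Answer: 16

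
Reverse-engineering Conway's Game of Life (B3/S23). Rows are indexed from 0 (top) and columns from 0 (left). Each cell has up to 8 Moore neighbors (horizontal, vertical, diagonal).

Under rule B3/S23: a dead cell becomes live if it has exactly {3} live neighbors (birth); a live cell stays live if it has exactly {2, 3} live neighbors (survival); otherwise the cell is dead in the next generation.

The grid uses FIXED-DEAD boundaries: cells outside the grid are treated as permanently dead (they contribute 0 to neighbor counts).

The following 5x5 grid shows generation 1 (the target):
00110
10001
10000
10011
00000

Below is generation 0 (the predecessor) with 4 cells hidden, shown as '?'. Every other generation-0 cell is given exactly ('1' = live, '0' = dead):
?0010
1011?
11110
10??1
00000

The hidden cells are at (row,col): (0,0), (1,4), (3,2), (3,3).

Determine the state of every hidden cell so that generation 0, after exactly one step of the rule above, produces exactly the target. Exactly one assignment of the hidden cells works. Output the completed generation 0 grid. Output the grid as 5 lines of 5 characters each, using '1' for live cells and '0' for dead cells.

Answer: 00010
10110
11110
10011
00000

Derivation:
Hidden generation-0 cells (in order): (0,0), (1,4), (3,2), (3,3).
A hidden cell only influences target cells in its own 3x3 neighborhood. Try each of the 2^4 = 16 assignments, step the completed generation 0 forward once under B3/S23, and compare with the target:
  (0,0)=0 (1,4)=0 (3,2)=0 (3,3)=0 -> step gives (2,4)='1' but target has '0' -> reject
  (0,0)=0 (1,4)=0 (3,2)=0 (3,3)=1 -> step reproduces the target at every cell -> ACCEPT
  (0,0)=0 (1,4)=0 (3,2)=1 (3,3)=0 -> step gives (2,4)='1' but target has '0' -> reject
  (0,0)=0 (1,4)=0 (3,2)=1 (3,3)=1 -> step gives (3,3)='0' but target has '1' -> reject
  (0,0)=0 (1,4)=1 (3,2)=0 (3,3)=0 -> step gives (0,4)='1' but target has '0' -> reject
  (0,0)=0 (1,4)=1 (3,2)=0 (3,3)=1 -> step gives (0,4)='1' but target has '0' -> reject
  (0,0)=0 (1,4)=1 (3,2)=1 (3,3)=0 -> step gives (0,4)='1' but target has '0' -> reject
  (0,0)=0 (1,4)=1 (3,2)=1 (3,3)=1 -> step gives (0,4)='1' but target has '0' -> reject
  (0,0)=1 (1,4)=0 (3,2)=0 (3,3)=0 -> step gives (0,1)='1' but target has '0' -> reject
  (0,0)=1 (1,4)=0 (3,2)=0 (3,3)=1 -> step gives (0,1)='1' but target has '0' -> reject
  (0,0)=1 (1,4)=0 (3,2)=1 (3,3)=0 -> step gives (0,1)='1' but target has '0' -> reject
  (0,0)=1 (1,4)=0 (3,2)=1 (3,3)=1 -> step gives (0,1)='1' but target has '0' -> reject
  (0,0)=1 (1,4)=1 (3,2)=0 (3,3)=0 -> step gives (0,1)='1' but target has '0' -> reject
  (0,0)=1 (1,4)=1 (3,2)=0 (3,3)=1 -> step gives (0,1)='1' but target has '0' -> reject
  (0,0)=1 (1,4)=1 (3,2)=1 (3,3)=0 -> step gives (0,1)='1' but target has '0' -> reject
  (0,0)=1 (1,4)=1 (3,2)=1 (3,3)=1 -> step gives (0,1)='1' but target has '0' -> reject
Unique solution: (0,0)=dead, (1,4)=dead, (3,2)=dead, (3,3)=live.
Check: live-neighbor counts of every cell in the completed generation 0:
12322
25543
35554
24432
11122
Applying B3/S23 to generation 0 with these counts gives:
00110
10001
10000
10011
00000
which matches the target exactly.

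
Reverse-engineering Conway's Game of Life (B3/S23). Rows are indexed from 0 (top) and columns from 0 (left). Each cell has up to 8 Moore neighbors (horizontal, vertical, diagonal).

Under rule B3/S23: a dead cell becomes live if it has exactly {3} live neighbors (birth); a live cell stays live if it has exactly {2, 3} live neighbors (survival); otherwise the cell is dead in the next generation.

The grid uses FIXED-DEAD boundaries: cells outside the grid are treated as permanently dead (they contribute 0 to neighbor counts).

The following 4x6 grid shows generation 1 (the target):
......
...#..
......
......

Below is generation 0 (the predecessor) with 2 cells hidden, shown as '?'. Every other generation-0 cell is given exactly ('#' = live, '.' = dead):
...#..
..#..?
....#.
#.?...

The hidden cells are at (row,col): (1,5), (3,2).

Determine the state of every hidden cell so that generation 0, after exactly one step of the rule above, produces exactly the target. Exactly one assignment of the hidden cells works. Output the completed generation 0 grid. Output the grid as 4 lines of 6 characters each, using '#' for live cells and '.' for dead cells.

Hidden generation-0 cells (in order): (1,5), (3,2).
A hidden cell only influences target cells in its own 3x3 neighborhood. Try each of the 2^2 = 4 assignments, step the completed generation 0 forward once under B3/S23, and compare with the target:
  (1,5)=. (3,2)=. -> step reproduces the target at every cell -> ACCEPT
  (1,5)=. (3,2)=# -> step gives (2,1)='#' but target has '.' -> reject
  (1,5)=# (3,2)=. -> step gives (1,4)='#' but target has '.' -> reject
  (1,5)=# (3,2)=# -> step gives (1,4)='#' but target has '.' -> reject
Unique solution: (1,5)=dead, (3,2)=dead.
Check: live-neighbor counts of every cell in the completed generation 0:
012110
011321
121201
010111
Applying B3/S23 to generation 0 with these counts gives:
......
...#..
......
......
which matches the target exactly.

Answer: ...#..
..#...
....#.
#.....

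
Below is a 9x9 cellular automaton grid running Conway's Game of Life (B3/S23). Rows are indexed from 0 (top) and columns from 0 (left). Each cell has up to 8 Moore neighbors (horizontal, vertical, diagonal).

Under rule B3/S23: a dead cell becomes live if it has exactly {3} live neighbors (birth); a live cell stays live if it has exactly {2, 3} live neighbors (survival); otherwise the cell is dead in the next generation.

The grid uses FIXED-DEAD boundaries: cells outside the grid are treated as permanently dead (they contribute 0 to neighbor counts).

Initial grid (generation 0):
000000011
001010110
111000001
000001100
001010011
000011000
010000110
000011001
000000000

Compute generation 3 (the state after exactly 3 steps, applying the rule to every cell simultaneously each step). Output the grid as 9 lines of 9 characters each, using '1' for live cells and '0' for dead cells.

Simulating step by step:
Generation 0 (given above): 24 live cells
Generation 1: 26 live cells
000000111
001100100
011100000
001101101
000110010
000111001
000000110
000001110
000000000
Generation 2: 22 live cells
000000110
010100100
010001110
010001110
000000011
000101001
000000001
000001010
000000100
Generation 3: 18 live cells
(generation 3 grid is the final answer)

Answer: 000000110
001000000
110010000
000001000
000011001
000000001
000010111
000000110
000000100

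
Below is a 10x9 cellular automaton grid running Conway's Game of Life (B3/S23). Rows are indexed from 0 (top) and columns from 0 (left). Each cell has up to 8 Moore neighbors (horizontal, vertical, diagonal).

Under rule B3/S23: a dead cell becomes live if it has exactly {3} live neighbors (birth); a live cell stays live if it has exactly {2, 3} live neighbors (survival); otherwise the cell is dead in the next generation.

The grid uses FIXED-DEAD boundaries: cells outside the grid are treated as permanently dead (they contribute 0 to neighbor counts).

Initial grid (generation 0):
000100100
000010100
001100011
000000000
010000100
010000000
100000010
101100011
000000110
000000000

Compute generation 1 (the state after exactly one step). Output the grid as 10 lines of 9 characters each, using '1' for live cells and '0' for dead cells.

Simulating step by step:
Generation 0 (given above): 20 live cells
Generation 1: 20 live cells
(generation 1 grid is the final answer)

Answer: 000001000
001011100
000100010
001000010
000000000
110000000
101000011
010000001
000000111
000000000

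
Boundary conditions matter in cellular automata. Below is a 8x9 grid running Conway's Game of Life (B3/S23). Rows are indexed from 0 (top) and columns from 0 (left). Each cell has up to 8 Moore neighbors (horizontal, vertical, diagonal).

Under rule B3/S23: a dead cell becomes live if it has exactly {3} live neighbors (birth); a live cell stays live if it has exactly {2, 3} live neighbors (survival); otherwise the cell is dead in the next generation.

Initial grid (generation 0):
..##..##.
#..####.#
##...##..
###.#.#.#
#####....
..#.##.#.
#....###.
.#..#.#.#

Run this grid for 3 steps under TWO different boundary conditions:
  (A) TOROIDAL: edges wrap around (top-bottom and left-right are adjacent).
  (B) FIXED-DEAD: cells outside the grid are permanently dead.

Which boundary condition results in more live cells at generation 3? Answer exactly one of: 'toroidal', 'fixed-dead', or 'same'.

Under TOROIDAL boundary, generation 3:
##.#.....
##.......
#.......#
.....##..
.....#..#
.....##..
...#.#.##
...###...
Population = 20

Under FIXED-DEAD boundary, generation 3:
..##.....
..##.....
......#..
.....###.
.#...#..#
#.#...#.#
.##...###
.........
Population = 20

Comparison: toroidal=20, fixed-dead=20 -> same

Answer: same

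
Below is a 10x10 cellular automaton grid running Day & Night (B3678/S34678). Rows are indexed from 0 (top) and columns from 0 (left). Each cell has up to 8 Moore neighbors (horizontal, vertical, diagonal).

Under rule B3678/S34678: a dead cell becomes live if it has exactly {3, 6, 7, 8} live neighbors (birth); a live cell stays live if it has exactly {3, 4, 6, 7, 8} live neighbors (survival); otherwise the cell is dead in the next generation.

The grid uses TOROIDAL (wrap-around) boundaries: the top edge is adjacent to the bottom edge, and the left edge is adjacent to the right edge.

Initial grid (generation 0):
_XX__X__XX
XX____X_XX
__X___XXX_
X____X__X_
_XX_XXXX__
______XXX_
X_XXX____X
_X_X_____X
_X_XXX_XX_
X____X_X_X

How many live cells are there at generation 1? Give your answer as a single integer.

Answer: 46

Derivation:
Simulating step by step:
Generation 0 (given above): 44 live cells
Generation 1: 46 live cells
XX_______X
XX___XXX__
_____XX_XX
__XXXXXXXX
_____X___X
X_____XXXX
XXXX___X_X
_XX_XX___X
____X___X_
X__X_X_XXX
Population at generation 1: 46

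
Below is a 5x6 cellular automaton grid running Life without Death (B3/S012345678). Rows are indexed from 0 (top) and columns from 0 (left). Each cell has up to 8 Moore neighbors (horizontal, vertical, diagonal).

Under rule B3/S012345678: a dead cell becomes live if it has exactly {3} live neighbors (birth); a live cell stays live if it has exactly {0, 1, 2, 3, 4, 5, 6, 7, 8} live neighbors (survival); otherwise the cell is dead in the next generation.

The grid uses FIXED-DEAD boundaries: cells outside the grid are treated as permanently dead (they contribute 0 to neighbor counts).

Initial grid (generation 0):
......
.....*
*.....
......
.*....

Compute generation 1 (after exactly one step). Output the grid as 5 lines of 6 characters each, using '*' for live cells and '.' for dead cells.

Answer: ......
.....*
*.....
......
.*....

Derivation:
Simulating step by step:
Generation 0 (given above): 3 live cells
Generation 1: 3 live cells
(generation 1 grid is the final answer)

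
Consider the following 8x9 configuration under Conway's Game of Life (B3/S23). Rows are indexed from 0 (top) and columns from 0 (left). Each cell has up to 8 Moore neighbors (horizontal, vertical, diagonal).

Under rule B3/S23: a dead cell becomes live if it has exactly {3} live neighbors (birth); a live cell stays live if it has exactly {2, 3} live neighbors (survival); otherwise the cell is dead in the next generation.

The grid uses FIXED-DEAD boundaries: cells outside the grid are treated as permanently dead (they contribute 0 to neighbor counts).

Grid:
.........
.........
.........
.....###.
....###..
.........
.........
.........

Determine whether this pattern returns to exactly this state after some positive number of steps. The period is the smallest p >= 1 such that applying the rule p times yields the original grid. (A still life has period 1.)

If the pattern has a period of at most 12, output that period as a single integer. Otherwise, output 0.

Simulating and comparing each generation to the original:
Gen 0 (original, given above): 6 live cells
Gen 1: 6 live cells, differs from original
Gen 2: 6 live cells, MATCHES original -> period = 2

Answer: 2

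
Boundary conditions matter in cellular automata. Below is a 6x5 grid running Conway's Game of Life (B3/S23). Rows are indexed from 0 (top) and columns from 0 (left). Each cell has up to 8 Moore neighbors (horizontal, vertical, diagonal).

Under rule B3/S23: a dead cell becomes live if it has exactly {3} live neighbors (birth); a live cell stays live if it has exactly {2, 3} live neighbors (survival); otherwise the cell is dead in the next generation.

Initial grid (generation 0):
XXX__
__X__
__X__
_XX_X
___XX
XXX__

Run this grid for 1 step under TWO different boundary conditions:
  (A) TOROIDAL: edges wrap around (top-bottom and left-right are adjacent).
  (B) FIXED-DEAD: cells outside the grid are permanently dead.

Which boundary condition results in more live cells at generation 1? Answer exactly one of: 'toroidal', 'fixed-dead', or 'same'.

Answer: fixed-dead

Derivation:
Under TOROIDAL boundary, generation 1:
X__X_
__XX_
__X__
XXX_X
____X
_____
Population = 10

Under FIXED-DEAD boundary, generation 1:
_XX__
__XX_
__X__
_XX_X
X___X
_XXX_
Population = 13

Comparison: toroidal=10, fixed-dead=13 -> fixed-dead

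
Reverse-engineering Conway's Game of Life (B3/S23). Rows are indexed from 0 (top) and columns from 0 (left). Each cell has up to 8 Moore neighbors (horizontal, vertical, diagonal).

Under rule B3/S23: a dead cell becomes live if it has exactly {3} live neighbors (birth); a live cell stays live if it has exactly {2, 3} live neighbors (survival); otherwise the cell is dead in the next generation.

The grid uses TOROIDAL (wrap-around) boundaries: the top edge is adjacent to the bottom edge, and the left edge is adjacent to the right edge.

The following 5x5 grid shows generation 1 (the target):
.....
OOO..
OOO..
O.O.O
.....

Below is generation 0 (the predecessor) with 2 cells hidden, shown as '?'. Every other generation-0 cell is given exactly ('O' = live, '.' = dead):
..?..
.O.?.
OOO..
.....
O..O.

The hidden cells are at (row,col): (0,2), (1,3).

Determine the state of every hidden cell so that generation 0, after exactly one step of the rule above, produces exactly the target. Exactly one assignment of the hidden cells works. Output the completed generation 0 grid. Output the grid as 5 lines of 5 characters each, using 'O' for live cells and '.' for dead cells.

Answer: .....
.O...
OOO..
.....
O..O.

Derivation:
Hidden generation-0 cells (in order): (0,2), (1,3).
A hidden cell only influences target cells in its own 3x3 neighborhood. Try each of the 2^2 = 4 assignments, step the completed generation 0 forward once under B3/S23, and compare with the target:
  (0,2)=. (1,3)=. -> step reproduces the target at every cell -> ACCEPT
  (0,2)=. (1,3)=O -> step gives (0,2)='O' but target has '.' -> reject
  (0,2)=O (1,3)=. -> step gives (0,1)='O' but target has '.' -> reject
  (0,2)=O (1,3)=O -> step gives (0,1)='O' but target has '.' -> reject
Unique solution: (0,2)=dead, (1,3)=dead.
Check: live-neighbor counts of every cell in the completed generation 0:
22212
33311
23211
34323
01102
Applying B3/S23 to generation 0 with these counts gives:
.....
OOO..
OOO..
O.O.O
.....
which matches the target exactly.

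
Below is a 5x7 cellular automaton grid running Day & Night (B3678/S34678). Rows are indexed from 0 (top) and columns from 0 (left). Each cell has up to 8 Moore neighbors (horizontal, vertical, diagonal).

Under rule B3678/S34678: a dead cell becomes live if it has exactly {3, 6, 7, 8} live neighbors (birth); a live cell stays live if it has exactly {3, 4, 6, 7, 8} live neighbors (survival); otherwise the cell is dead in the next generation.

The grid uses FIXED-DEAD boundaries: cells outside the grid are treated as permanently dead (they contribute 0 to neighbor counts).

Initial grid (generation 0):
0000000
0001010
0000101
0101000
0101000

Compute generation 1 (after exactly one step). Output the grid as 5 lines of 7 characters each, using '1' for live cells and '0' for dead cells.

Simulating step by step:
Generation 0 (given above): 8 live cells
Generation 1: 6 live cells
(generation 1 grid is the final answer)

Answer: 0000000
0000100
0011110
0000100
0000000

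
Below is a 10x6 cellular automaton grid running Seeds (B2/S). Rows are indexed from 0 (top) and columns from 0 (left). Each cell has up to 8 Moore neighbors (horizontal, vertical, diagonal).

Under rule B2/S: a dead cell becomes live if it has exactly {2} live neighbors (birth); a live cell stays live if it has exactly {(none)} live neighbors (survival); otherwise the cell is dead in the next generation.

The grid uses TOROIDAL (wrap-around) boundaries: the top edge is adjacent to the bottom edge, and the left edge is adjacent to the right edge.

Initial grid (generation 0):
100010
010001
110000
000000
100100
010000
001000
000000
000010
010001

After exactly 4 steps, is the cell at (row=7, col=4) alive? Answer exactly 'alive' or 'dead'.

Answer: dead

Derivation:
Simulating step by step:
Generation 0 (given above): 13 live cells
Generation 1: 16 live cells
001000
001010
001001
001001
011000
100100
010000
000100
100001
000100
Generation 2: 21 live cells
010010
000001
100000
000010
000011
000000
100110
011011
001100
111011
Generation 3: 7 live cells
000000
010010
000010
100100
000100
100000
000000
000000
000000
000000
Generation 4: 12 live cells
000000
000101
111000
001001
111011
000000
000000
000000
000000
000000

Cell (7,4) at generation 4: 0 -> dead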